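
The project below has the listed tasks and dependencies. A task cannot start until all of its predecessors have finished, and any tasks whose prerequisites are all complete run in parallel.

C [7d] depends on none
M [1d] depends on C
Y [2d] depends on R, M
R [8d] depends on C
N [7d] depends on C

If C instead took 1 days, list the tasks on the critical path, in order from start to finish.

As given, the longest chain is C→R→Y = 7+8+2 = 17, so the finish is 17 days.
C is on the critical path; changing it to 1 makes that path 11 days.
No other chain overtakes it, so the finish is 11 days.

C, R, Y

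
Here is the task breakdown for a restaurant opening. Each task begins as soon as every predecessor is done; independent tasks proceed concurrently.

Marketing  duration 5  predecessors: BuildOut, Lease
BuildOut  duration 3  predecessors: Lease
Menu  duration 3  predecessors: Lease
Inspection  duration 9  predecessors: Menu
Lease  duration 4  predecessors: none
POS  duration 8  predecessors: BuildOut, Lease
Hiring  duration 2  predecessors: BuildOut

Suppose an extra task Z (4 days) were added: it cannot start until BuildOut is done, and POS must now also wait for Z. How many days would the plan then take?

19

Originally the plan takes 16 days.
With Z inserted, POS now waits for max(BuildOut, Lease, Z).
New critical path: Lease→BuildOut→Z→POS = 4+3+4+8 = 19 ⇒ 19 days.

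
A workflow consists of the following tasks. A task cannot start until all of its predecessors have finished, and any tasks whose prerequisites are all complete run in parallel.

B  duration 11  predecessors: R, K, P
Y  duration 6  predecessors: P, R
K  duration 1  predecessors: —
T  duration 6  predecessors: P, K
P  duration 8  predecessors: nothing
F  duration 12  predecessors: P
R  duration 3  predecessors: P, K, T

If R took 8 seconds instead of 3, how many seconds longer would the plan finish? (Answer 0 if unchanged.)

Baseline: P→T→R→B = 8+6+3+11 = 28 → 28 seconds.
R is on the critical path; changing it to 8 makes that path 33 seconds.
No other chain overtakes it, so the finish is 33 seconds.
Change in finish: 33 − 28 = +5 seconds.

5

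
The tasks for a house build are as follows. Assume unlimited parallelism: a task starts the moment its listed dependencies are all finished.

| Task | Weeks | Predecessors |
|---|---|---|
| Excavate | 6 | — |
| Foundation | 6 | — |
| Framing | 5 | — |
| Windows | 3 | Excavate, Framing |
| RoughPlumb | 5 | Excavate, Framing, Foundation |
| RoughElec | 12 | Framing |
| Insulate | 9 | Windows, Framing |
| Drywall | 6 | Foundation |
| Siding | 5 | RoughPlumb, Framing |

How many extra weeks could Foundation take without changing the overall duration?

2

Critical path: Excavate→Windows→Insulate = 6+3+9 = 18, so the finish is 18 weeks.
The longest chain containing Foundation totals 16 weeks.
Float = 18 − 16 = 2.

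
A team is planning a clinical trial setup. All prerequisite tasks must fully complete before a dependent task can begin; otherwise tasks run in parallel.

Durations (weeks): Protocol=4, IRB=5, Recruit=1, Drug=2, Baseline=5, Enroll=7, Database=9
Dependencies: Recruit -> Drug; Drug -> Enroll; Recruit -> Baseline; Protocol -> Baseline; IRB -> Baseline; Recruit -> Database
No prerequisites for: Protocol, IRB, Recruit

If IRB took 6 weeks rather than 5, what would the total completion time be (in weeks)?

11

The binding path is IRB→Baseline = 5+5 = 10; finish at 10 weeks.
Since IRB is critical, the +1 change carries straight to that chain (now 11 weeks).
No other chain overtakes it, so the finish is 11 weeks.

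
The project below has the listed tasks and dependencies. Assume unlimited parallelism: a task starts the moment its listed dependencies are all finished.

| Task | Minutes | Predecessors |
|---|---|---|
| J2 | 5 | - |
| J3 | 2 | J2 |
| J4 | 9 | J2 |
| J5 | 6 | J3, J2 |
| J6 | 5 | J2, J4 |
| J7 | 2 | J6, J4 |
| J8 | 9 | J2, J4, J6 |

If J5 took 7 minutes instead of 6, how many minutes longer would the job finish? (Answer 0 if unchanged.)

0

The binding path is J2→J4→J6→J8 = 5+9+5+9 = 28; finish at 28 minutes.
J5 has 15 minutes of float (longest path through it is 13).
That remains the longest chain; total 28 minutes.
Change in finish: 28 − 28 = +0 minutes.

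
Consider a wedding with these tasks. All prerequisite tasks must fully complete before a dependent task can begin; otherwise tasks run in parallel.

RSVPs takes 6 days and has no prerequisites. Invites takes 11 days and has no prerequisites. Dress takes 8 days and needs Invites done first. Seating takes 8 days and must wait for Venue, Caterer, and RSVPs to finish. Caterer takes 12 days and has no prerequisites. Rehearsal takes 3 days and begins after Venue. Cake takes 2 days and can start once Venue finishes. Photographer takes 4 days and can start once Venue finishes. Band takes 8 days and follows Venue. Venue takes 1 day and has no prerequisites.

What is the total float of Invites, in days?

1

Caterer→Seating = 12+8 = 20 sets the makespan at 20 days.
Longest path through Invites: 19 days (earliest finish 11, latest finish 12).
So Invites can slip 12 − 11 = 1 day.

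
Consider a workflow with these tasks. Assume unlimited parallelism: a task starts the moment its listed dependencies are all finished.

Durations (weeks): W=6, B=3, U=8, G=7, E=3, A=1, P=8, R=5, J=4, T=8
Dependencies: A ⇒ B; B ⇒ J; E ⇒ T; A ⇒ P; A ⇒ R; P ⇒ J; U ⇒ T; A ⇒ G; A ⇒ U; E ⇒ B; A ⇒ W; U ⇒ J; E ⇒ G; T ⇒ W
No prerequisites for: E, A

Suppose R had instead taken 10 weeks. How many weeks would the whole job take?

The binding path is A→U→T→W = 1+8+8+6 = 23; finish at 23 weeks.
R has 17 weeks of float (longest path through it is 6).
That remains the longest chain; total 23 weeks.

23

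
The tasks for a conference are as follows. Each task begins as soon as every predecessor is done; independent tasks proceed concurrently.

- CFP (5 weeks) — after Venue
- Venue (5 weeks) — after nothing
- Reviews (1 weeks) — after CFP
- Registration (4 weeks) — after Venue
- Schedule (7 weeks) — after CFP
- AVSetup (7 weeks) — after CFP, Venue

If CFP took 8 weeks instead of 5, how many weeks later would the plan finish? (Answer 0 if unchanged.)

As given, the longest chain is Venue→CFP→Schedule = 5+5+7 = 17, so the finish is 17 weeks.
Since CFP is critical, the +3 change carries straight to that chain (now 20 weeks).
No other chain overtakes it, so the finish is 20 weeks.
Change in finish: 20 − 17 = +3 weeks.

3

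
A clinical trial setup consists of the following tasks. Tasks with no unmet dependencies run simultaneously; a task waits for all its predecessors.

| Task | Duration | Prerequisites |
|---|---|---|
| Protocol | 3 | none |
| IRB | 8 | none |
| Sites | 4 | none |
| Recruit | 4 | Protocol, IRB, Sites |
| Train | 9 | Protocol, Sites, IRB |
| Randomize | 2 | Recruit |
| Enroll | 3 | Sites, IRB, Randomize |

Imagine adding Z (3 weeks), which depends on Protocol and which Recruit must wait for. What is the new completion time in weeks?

17

Originally the schedule takes 17 weeks.
With Z inserted, Recruit now waits for max(Protocol, IRB, Sites, Z).
New critical path: IRB→Recruit→Randomize→Enroll = 8+4+2+3 = 17 ⇒ 17 weeks.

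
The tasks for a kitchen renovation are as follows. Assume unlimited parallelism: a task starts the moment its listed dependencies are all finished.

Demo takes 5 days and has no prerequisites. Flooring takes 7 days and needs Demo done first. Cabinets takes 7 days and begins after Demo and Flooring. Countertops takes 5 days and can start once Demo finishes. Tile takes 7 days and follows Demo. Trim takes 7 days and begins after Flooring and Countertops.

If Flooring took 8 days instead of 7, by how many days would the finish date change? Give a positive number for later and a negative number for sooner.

Actual critical path: Demo→Flooring→Cabinets = 5+7+7 = 19 ⇒ 19 days.
Flooring lies on that path, so at 8 days the path becomes 20 days.
That remains the longest chain; total 20 days.
Change in finish: 20 − 19 = +1 days.

1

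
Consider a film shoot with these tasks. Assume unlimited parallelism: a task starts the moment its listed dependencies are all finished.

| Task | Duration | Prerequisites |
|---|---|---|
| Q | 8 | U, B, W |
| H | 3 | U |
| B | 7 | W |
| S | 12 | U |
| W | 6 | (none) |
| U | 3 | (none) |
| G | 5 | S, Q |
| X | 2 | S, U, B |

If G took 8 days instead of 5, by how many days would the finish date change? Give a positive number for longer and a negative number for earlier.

3

Baseline: W→B→Q→G = 6+7+8+5 = 26 → 26 days.
Since G is critical, the +3 change carries straight to that chain (now 29 days).
That remains the longest chain; total 29 days.
Change in finish: 29 − 26 = +3 days.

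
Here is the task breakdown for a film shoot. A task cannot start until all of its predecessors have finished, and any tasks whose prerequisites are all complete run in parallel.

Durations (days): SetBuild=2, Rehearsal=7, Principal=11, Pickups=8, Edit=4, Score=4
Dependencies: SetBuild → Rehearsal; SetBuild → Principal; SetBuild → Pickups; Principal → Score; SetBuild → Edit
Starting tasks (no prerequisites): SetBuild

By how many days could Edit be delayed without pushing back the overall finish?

SetBuild→Principal→Score = 2+11+4 = 17 sets the makespan at 17 days.
The longest chain containing Edit totals 6 days.
So Edit can slip 17 − 6 = 11 days.

11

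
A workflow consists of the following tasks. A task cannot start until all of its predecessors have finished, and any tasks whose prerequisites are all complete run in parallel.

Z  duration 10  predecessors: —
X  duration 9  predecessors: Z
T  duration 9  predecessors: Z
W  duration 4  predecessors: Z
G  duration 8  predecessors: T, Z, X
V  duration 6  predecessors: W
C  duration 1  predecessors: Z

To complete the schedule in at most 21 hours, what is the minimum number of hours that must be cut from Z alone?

6

Current finish: 27 hours; target: 21.
Z is on every critical path, so each hour cut from Z cuts the finish by one (this holds down to a finish of 18).
Need 27 − 21 = 6 hours off Z → Z becomes 4 hours, finish becomes 21.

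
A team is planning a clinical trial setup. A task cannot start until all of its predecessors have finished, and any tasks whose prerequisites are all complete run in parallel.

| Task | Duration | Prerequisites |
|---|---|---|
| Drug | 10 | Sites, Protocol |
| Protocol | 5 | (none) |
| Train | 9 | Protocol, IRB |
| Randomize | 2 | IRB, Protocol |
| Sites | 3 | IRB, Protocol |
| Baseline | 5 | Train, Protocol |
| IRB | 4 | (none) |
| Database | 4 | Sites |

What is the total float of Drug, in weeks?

1

Critical path: Protocol→Train→Baseline = 5+9+5 = 19, so the finish is 19 weeks.
Drug finishes as early as 18 and must finish by 19.
Float = 19 − 18 = 1.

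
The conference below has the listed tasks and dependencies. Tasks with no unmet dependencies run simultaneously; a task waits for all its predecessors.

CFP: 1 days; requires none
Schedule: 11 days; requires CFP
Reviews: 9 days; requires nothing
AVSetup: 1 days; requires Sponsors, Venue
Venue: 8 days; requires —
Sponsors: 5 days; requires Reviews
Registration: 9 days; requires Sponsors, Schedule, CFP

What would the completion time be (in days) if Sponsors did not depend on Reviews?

With the dependency in place, Reviews→Sponsors→Registration = 9+5+9 = 23 sets the finish at 23 days.
Without Reviews→Sponsors, Sponsors's earliest start moves from 9 to 0.
New critical path: CFP→Schedule→Registration = 1+11+9 = 21 ⇒ 21 days.

21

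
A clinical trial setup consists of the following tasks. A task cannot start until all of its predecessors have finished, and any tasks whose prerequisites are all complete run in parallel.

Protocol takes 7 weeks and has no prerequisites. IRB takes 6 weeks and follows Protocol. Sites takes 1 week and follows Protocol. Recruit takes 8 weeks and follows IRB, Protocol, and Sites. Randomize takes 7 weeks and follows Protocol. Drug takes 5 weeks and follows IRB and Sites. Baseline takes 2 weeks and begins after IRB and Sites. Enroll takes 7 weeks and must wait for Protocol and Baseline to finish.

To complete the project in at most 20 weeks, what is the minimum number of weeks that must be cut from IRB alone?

Current finish: 22 weeks; target: 20.
IRB is on every critical path, so each week cut from IRB cuts the finish by one (this holds down to a finish of 17).
Need 22 − 20 = 2 weeks off IRB → IRB becomes 4 weeks, finish becomes 20.

2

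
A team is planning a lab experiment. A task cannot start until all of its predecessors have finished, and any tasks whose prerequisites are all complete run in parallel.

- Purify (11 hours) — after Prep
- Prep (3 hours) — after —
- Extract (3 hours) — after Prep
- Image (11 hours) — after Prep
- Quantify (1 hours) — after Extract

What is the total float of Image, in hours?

Prep→Purify = 3+11 = 14 sets the makespan at 14 hours.
Longest path through Image: 14 hours (earliest finish 14, latest finish 14).
So Image can slip 14 − 14 = 0 hours.

0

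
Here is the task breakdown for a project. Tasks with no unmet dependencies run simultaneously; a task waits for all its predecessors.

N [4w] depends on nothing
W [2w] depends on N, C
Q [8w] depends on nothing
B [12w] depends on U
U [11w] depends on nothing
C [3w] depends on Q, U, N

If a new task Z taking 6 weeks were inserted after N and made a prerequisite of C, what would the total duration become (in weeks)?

Originally the plan takes 23 weeks.
With Z inserted, C now waits for max(Q, U, N, Z).
New critical path: U→B = 11+12 = 23 ⇒ 23 weeks.

23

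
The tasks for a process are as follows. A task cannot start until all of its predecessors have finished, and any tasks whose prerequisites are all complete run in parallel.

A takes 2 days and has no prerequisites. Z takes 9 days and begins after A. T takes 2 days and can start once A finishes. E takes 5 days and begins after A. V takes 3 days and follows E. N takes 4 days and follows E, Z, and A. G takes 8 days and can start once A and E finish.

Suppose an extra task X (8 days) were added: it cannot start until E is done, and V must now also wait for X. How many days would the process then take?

Originally the process takes 15 days.
With X inserted, V now waits for max(E, X).
New critical path: A→E→X→V = 2+5+8+3 = 18 ⇒ 18 days.

18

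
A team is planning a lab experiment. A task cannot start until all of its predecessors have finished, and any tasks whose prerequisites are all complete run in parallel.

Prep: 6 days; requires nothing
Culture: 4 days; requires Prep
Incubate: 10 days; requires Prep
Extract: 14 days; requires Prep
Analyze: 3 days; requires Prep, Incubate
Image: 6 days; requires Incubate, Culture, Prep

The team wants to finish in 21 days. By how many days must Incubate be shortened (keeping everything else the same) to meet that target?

Current finish: 22 days; target: 21.
Incubate is on every critical path, so each day cut from Incubate cuts the finish by one (this holds down to a finish of 20).
Need 22 − 21 = 1 day off Incubate → Incubate becomes 9 days, finish becomes 21.

1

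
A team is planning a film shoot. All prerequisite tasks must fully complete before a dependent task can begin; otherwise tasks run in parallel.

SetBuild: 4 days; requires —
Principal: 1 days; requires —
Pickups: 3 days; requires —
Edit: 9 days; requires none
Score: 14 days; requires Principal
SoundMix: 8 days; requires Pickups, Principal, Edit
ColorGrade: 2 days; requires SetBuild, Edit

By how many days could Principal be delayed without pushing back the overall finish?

2

The longest chain is Edit→SoundMix = 9+8 = 17; overall finish 17 days.
Longest path through Principal: 15 days (earliest finish 1, latest finish 3).
Slack of Principal = 2 − 0 = 2 days.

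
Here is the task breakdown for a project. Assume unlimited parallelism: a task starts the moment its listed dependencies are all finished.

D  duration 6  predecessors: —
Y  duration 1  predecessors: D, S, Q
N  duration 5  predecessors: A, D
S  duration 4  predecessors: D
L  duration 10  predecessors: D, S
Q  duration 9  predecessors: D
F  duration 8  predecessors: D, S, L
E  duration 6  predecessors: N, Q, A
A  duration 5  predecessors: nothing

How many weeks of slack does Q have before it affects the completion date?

D→S→L→F = 6+4+10+8 = 28 sets the makespan at 28 weeks.
Q finishes as early as 15 and must finish by 22.
Float = 28 − 21 = 7.

7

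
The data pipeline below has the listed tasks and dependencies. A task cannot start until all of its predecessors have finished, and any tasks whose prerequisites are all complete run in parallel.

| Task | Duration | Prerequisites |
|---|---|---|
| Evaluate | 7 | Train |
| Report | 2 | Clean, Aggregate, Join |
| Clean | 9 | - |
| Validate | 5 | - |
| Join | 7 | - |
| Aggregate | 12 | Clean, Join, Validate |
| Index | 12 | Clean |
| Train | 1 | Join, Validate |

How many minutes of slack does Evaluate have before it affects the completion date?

Critical path: Clean→Aggregate→Report = 9+12+2 = 23, so the finish is 23 minutes.
Evaluate finishes as early as 15 and must finish by 23.
Float = 23 − 15 = 8.

8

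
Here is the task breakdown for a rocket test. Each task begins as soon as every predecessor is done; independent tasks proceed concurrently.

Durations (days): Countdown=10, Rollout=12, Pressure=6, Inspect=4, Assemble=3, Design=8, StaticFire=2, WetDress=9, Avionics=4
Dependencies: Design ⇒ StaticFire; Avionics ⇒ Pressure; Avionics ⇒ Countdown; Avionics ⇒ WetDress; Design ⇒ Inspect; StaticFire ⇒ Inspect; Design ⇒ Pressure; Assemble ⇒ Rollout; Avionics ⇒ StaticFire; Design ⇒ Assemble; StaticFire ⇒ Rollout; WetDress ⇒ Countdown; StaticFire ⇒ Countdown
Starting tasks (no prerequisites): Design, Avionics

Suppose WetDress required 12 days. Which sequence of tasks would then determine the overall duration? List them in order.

Actual critical path: Avionics→WetDress→Countdown = 4+9+10 = 23 ⇒ 23 days.
Since WetDress is critical, the +3 change carries straight to that chain (now 26 days).
That remains the longest chain; total 26 days.

Avionics, WetDress, Countdown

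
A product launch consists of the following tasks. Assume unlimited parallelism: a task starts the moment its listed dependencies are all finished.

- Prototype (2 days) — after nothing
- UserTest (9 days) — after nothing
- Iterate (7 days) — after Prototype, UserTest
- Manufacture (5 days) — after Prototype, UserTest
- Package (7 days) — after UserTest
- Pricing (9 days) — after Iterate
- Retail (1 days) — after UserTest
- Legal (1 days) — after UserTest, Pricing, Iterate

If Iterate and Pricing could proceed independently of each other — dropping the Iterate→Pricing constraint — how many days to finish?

17

Before: longest chain UserTest→Iterate→Pricing→Legal = 9+7+9+1 = 26, finish 26.
Without Iterate→Pricing, Pricing's earliest start moves from 16 to 0.
The longest chain is now UserTest→Iterate→Legal = 9+7+1 = 17, so the schedule takes 17 days.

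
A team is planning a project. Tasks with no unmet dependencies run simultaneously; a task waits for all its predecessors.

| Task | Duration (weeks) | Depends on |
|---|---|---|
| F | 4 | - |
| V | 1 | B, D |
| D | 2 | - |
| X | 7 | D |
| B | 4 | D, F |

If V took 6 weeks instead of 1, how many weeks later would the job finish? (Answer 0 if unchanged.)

5

Actual critical path: F→B→V = 4+4+1 = 9 ⇒ 9 weeks.
Since V is critical, the +5 change carries straight to that chain (now 14 weeks).
The critical path is still F→B→V; finish is now 14 weeks.
Change in finish: 14 − 9 = +5 weeks.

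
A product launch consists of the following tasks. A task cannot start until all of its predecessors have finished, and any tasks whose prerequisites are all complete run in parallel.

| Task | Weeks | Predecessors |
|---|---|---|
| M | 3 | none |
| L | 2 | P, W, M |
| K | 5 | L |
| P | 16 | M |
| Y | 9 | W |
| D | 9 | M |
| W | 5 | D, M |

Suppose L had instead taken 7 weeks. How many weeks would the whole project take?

31

Baseline: M→P→L→K = 3+16+2+5 = 26 → 26 weeks.
L is on the critical path; changing it to 7 makes that path 31 weeks.
The critical path is still M→P→L→K; finish is now 31 weeks.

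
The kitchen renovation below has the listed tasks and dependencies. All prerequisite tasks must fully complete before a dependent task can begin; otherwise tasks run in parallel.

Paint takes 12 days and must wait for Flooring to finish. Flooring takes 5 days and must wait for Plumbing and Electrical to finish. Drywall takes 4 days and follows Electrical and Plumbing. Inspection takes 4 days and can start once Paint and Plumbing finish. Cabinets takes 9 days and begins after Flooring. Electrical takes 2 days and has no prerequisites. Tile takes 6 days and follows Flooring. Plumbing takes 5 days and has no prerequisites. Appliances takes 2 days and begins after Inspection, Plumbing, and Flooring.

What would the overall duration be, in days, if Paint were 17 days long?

33

Actual critical path: Plumbing→Flooring→Paint→Inspection→Appliances = 5+5+12+4+2 = 28 ⇒ 28 days.
Paint is on the critical path; changing it to 17 makes that path 33 days.
That remains the longest chain; total 33 days.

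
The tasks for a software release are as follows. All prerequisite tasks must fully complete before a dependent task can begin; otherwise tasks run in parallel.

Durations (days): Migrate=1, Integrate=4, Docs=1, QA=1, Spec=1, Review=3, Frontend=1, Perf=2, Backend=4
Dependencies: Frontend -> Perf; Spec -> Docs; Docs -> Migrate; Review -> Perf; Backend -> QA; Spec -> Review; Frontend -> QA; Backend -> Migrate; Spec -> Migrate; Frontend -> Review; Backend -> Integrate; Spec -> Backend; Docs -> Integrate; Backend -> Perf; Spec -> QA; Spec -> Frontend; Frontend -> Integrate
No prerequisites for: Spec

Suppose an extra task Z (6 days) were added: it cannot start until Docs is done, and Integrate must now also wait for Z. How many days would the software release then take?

Originally the software release takes 9 days.
With Z inserted, Integrate now waits for max(Docs, Frontend, Backend, Z).
New critical path: Spec→Docs→Z→Integrate = 1+1+6+4 = 12 ⇒ 12 days.

12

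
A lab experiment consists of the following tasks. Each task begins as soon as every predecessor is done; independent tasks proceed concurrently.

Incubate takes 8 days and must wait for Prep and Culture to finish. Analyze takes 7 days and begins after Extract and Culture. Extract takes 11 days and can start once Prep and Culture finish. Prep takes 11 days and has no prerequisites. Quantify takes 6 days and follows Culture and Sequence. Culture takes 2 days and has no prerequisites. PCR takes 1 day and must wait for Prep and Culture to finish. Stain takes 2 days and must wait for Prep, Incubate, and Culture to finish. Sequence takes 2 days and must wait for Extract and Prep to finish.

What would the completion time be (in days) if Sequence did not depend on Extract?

29

With the dependency in place, Prep→Extract→Sequence→Quantify = 11+11+2+6 = 30 sets the finish at 30 days.
Without Extract→Sequence, Sequence's earliest start moves from 22 to 11.
New critical path: Prep→Extract→Analyze = 11+11+7 = 29 ⇒ 29 days.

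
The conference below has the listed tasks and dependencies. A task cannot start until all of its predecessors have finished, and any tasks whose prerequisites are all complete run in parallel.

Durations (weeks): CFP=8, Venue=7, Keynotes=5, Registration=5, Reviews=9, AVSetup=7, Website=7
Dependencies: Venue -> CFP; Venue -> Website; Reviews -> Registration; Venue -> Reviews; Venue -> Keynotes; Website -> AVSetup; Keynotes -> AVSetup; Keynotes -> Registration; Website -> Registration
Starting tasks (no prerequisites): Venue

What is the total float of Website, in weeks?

0

Critical path: Venue→Reviews→Registration = 7+9+5 = 21, so the finish is 21 weeks.
Longest path through Website: 21 weeks (earliest finish 14, latest finish 14).
So Website can slip 14 − 14 = 0 weeks.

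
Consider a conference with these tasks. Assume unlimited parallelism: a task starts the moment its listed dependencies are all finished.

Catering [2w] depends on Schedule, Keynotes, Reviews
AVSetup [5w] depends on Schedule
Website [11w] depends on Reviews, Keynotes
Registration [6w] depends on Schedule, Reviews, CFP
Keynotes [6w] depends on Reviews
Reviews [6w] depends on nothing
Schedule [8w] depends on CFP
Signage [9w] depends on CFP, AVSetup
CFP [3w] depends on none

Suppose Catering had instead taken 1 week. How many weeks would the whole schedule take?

Actual critical path: CFP→Schedule→AVSetup→Signage = 3+8+5+9 = 25 ⇒ 25 weeks.
The longest path through Catering is only 14 weeks, so Catering has float 11.
The critical path is still CFP→Schedule→AVSetup→Signage; finish is now 25 weeks.

25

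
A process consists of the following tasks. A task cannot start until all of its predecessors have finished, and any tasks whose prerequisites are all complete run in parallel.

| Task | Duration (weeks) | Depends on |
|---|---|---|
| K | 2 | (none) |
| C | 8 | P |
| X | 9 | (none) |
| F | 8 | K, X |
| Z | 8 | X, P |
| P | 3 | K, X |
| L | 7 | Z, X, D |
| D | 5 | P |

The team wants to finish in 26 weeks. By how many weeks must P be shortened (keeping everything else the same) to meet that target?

1

Current finish: 27 weeks; target: 26.
P is on every critical path, so each week cut from P cuts the finish by one (this holds down to a finish of 25).
Need 27 − 26 = 1 week off P → P becomes 2 weeks, finish becomes 26.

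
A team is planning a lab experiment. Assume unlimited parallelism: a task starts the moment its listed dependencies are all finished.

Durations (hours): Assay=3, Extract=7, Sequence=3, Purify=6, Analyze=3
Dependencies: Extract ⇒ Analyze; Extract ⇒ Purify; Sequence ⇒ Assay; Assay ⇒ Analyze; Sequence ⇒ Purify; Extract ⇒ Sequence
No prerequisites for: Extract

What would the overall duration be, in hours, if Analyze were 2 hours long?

16

Actual critical path: Extract→Sequence→Assay→Analyze = 7+3+3+3 = 16 ⇒ 16 hours.
Analyze is on the critical path; changing it to 2 makes that path 15 hours.
The binding chain switches to Extract→Sequence→Purify = 7+3+6 = 16; finish 16 hours.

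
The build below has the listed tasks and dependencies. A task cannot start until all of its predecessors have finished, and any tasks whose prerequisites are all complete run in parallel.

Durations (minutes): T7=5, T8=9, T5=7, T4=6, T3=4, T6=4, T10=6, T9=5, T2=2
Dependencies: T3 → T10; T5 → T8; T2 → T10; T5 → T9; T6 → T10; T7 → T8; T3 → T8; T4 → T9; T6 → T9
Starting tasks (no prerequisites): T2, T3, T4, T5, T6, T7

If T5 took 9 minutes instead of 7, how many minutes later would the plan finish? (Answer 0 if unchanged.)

Actual critical path: T5→T8 = 7+9 = 16 ⇒ 16 minutes.
Since T5 is critical, the +2 change carries straight to that chain (now 18 minutes).
The critical path is still T5→T8; finish is now 18 minutes.
Change in finish: 18 − 16 = +2 minutes.

2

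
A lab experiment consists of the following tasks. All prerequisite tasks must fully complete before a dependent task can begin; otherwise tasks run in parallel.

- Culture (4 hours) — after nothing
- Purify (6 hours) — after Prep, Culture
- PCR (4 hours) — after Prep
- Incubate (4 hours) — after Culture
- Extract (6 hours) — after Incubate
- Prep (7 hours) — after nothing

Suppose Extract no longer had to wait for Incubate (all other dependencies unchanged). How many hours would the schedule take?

Before: longest chain Culture→Incubate→Extract = 4+4+6 = 14, finish 14.
Without Incubate→Extract, Extract's earliest start moves from 8 to 0.
After: Prep→Purify = 7+6 = 13 → 13 hours.

13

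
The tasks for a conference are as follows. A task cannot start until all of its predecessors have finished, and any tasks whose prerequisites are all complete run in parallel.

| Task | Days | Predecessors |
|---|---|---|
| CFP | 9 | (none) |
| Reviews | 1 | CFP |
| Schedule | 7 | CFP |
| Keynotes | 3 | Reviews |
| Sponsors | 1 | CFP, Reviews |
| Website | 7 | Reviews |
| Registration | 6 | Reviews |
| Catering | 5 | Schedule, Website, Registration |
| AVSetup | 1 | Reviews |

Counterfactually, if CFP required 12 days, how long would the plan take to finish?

25

Actual critical path: CFP→Reviews→Website→Catering = 9+1+7+5 = 22 ⇒ 22 days.
CFP lies on that path, so at 12 days the path becomes 25 days.
No other chain overtakes it, so the finish is 25 days.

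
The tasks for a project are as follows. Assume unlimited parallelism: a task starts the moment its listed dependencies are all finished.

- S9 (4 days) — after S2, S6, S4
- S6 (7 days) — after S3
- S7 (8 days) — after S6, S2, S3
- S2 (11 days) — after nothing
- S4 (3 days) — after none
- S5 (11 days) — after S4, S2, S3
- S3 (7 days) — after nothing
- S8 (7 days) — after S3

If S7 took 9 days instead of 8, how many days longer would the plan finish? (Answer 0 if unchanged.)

Baseline: S3→S6→S7 = 7+7+8 = 22 → 22 days.
S7 is on the critical path; changing it to 9 makes that path 23 days.
That remains the longest chain; total 23 days.
Change in finish: 23 − 22 = +1 days.

1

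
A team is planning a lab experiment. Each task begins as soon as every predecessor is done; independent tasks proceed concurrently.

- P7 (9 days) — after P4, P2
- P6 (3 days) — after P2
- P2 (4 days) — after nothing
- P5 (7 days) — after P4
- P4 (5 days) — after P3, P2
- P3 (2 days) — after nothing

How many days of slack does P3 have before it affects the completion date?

2

The longest chain is P2→P4→P7 = 4+5+9 = 18; overall finish 18 days.
The longest chain containing P3 totals 16 days.
Float = 18 − 16 = 2.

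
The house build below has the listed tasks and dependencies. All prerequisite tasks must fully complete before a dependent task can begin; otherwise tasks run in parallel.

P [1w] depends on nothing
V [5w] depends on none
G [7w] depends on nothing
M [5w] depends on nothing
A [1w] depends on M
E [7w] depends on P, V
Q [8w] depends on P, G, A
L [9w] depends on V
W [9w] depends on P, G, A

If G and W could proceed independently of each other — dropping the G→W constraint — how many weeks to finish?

Original critical path: G→W = 7+9 = 16 ⇒ 16 weeks.
Without G→W, W's earliest start moves from 7 to 6.
New critical path: G→Q = 7+8 = 15 ⇒ 15 weeks.

15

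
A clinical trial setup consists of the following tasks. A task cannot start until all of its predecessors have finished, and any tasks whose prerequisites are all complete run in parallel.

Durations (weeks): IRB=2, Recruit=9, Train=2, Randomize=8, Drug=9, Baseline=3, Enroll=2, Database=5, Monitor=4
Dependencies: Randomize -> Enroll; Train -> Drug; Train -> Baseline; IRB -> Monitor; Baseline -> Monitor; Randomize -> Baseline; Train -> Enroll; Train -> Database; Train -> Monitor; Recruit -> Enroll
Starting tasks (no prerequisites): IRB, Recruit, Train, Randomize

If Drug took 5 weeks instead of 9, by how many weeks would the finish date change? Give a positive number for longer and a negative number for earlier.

0

Baseline: Randomize→Baseline→Monitor = 8+3+4 = 15 → 15 weeks.
Drug is off the critical path — its longest chain is 11 weeks, giving 4 of slack.
No other chain overtakes it, so the finish is 15 weeks.
Change in finish: 15 − 15 = +0 weeks.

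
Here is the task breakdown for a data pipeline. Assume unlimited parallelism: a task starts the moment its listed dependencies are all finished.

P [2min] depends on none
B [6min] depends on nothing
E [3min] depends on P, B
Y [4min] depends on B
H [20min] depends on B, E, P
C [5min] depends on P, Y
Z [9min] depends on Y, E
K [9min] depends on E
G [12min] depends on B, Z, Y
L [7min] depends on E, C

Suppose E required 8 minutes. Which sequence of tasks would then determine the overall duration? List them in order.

As given, the longest chain is B→Y→Z→G = 6+4+9+12 = 31, so the finish is 31 minutes.
E has 1 minute of float (longest path through it is 30).
The binding chain switches to B→E→Z→G = 6+8+9+12 = 35; finish 35 minutes.

B, E, Z, G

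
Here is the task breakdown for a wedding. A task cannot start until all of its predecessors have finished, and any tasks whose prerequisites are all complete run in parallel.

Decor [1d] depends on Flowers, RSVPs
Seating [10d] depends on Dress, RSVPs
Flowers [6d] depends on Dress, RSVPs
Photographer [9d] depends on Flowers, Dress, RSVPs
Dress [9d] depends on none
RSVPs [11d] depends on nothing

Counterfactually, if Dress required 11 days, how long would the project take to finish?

Actual critical path: RSVPs→Flowers→Photographer = 11+6+9 = 26 ⇒ 26 days.
Dress is off the critical path — its longest chain is 24 days, giving 2 of slack.
No other chain overtakes it, so the finish is 26 days.

26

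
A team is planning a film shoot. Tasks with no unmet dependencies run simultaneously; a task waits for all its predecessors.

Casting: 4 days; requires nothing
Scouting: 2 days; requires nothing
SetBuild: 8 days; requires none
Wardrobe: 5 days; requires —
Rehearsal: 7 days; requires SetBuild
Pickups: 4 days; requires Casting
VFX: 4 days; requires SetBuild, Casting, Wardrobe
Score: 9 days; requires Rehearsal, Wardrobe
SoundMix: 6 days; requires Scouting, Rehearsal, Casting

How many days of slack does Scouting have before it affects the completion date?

16

The longest chain is SetBuild→Rehearsal→Score = 8+7+9 = 24; overall finish 24 days.
Longest path through Scouting: 8 days (earliest finish 2, latest finish 18).
Float = 24 − 8 = 16.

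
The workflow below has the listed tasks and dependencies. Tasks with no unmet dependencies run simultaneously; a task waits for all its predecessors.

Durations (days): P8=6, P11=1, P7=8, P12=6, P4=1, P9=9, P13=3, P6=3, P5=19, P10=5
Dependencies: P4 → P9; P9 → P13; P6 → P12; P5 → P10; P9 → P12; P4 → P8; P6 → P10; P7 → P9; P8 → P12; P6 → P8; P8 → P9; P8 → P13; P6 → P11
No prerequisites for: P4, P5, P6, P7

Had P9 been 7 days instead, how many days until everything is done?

Critical path before the change: P6→P8→P9→P12 = 3+6+9+6 = 24 giving 24 days.
P9 is on the critical path; changing it to 7 makes that path 22 days.
The binding chain switches to P5→P10 = 19+5 = 24; finish 24 days.

24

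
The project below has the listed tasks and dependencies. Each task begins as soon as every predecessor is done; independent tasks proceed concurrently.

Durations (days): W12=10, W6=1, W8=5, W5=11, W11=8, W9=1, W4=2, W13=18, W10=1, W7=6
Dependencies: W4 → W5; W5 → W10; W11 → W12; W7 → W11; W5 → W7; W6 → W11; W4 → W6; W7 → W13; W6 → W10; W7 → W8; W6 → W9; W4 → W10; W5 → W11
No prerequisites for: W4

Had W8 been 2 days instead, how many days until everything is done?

The binding path is W4→W5→W7→W11→W12 = 2+11+6+8+10 = 37; finish at 37 days.
W8 is off the critical path — its longest chain is 24 days, giving 13 of slack.
No other chain overtakes it, so the finish is 37 days.

37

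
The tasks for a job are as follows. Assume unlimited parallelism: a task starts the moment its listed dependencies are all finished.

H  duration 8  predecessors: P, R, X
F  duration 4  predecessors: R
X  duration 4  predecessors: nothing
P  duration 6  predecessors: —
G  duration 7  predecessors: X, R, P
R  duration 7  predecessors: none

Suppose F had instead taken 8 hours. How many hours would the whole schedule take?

15

Actual critical path: R→H = 7+8 = 15 ⇒ 15 hours.
F has 4 hours of float (longest path through it is 11).
That remains the longest chain; total 15 hours.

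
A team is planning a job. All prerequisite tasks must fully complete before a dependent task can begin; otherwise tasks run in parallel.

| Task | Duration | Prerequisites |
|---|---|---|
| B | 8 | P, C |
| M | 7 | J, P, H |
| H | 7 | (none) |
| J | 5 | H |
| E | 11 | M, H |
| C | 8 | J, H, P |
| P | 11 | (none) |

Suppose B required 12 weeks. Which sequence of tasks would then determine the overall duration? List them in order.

H, J, C, B

As given, the longest chain is H→J→M→E = 7+5+7+11 = 30, so the finish is 30 weeks.
The longest path through B is only 28 weeks, so B has float 2.
The binding chain switches to H→J→C→B = 7+5+8+12 = 32; finish 32 weeks.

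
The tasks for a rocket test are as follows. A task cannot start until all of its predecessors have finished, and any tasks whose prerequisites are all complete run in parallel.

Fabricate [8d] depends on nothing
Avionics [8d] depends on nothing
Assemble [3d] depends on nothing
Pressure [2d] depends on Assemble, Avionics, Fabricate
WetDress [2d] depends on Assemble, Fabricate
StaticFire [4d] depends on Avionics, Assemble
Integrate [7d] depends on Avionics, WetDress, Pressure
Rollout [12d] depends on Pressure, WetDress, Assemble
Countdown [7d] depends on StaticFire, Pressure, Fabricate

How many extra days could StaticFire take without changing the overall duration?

3

The longest chain is Fabricate→Pressure→Rollout = 8+2+12 = 22; overall finish 22 days.
StaticFire finishes as early as 12 and must finish by 15.
Float = 22 − 19 = 3.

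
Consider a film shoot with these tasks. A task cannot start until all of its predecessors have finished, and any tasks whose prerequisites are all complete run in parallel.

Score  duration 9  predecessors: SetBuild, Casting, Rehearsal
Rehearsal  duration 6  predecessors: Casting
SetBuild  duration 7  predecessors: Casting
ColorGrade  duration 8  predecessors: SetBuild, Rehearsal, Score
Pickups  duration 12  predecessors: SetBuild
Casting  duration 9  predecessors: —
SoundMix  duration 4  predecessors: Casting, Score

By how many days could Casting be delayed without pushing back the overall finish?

Casting→SetBuild→Score→ColorGrade = 9+7+9+8 = 33 sets the makespan at 33 days.
The longest chain containing Casting totals 33 days.
So Casting can slip 9 − 9 = 0 days.

0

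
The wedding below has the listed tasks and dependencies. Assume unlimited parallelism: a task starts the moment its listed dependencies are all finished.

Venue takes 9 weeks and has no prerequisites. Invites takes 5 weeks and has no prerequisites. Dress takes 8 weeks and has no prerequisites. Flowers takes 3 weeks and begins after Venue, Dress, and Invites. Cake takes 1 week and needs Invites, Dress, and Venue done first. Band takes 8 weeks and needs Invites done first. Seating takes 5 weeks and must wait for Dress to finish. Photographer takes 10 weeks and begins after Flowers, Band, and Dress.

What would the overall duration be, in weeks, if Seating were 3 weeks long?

Baseline: Invites→Band→Photographer = 5+8+10 = 23 → 23 weeks.
Seating is off the critical path — its longest chain is 13 weeks, giving 10 of slack.
No other chain overtakes it, so the finish is 23 weeks.

23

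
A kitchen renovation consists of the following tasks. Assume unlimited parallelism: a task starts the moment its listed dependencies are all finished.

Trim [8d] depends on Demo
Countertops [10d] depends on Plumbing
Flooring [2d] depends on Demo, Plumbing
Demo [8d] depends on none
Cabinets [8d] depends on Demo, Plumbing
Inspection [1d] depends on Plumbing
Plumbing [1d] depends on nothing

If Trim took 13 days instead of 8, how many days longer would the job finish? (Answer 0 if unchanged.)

As given, the longest chain is Demo→Trim = 8+8 = 16, so the finish is 16 days.
Trim lies on that path, so at 13 days the path becomes 21 days.
No other chain overtakes it, so the finish is 21 days.
Change in finish: 21 − 16 = +5 days.

5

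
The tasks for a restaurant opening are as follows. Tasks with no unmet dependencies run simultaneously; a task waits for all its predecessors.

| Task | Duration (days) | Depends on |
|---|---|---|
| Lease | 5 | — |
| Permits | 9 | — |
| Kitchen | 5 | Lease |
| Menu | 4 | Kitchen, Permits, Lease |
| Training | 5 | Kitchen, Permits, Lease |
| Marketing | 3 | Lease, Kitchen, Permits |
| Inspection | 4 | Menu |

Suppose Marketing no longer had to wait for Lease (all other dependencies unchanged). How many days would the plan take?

18

Before: longest chain Lease→Kitchen→Menu→Inspection = 5+5+4+4 = 18, finish 18.
Dropping Lease→Marketing doesn't change Marketing's earliest start (10); another predecessor still binds.
After: Lease→Kitchen→Menu→Inspection = 5+5+4+4 = 18 → 18 days.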